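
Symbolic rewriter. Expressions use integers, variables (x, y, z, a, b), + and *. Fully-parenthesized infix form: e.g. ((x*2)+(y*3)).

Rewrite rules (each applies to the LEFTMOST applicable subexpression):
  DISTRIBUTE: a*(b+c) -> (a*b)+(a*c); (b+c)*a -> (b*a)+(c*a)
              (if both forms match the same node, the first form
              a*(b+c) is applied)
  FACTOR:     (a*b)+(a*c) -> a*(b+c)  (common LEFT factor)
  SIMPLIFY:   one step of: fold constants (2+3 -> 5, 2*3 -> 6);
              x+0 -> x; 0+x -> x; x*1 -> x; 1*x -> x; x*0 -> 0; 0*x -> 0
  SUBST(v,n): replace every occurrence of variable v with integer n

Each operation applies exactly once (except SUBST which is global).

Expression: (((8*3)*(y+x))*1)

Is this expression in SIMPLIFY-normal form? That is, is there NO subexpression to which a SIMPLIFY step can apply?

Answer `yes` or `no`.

Expression: (((8*3)*(y+x))*1)
Scanning for simplifiable subexpressions (pre-order)...
  at root: (((8*3)*(y+x))*1) (SIMPLIFIABLE)
  at L: ((8*3)*(y+x)) (not simplifiable)
  at LL: (8*3) (SIMPLIFIABLE)
  at LR: (y+x) (not simplifiable)
Found simplifiable subexpr at path root: (((8*3)*(y+x))*1)
One SIMPLIFY step would give: ((8*3)*(y+x))
-> NOT in normal form.

Answer: no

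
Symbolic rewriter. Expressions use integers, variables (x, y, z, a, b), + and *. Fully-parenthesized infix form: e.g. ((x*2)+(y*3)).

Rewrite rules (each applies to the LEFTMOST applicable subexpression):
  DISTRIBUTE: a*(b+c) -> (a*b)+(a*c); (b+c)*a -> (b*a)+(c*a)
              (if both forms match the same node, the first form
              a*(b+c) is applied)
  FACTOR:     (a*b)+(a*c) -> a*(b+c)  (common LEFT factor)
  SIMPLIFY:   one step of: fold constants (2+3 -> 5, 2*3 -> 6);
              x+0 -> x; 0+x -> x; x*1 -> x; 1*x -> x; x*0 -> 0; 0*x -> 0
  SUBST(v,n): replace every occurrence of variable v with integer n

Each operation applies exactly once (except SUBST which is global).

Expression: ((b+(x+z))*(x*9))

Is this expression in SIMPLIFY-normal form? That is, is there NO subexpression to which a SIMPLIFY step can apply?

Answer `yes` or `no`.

Expression: ((b+(x+z))*(x*9))
Scanning for simplifiable subexpressions (pre-order)...
  at root: ((b+(x+z))*(x*9)) (not simplifiable)
  at L: (b+(x+z)) (not simplifiable)
  at LR: (x+z) (not simplifiable)
  at R: (x*9) (not simplifiable)
Result: no simplifiable subexpression found -> normal form.

Answer: yes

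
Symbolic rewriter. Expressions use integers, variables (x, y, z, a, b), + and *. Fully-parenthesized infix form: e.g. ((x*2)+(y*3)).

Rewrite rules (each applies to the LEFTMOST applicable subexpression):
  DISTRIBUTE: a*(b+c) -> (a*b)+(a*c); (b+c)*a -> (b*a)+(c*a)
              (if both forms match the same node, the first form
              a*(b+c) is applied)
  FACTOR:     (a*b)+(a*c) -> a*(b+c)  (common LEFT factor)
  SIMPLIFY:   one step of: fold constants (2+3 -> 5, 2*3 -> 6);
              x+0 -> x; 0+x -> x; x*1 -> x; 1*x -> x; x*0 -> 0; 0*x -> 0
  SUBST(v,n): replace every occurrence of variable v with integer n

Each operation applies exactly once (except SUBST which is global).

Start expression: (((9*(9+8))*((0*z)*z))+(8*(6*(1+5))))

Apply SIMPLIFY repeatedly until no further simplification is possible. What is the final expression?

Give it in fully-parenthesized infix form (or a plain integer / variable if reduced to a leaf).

Start: (((9*(9+8))*((0*z)*z))+(8*(6*(1+5))))
Step 1: at LLR: (9+8) -> 17; overall: (((9*(9+8))*((0*z)*z))+(8*(6*(1+5)))) -> (((9*17)*((0*z)*z))+(8*(6*(1+5))))
Step 2: at LL: (9*17) -> 153; overall: (((9*17)*((0*z)*z))+(8*(6*(1+5)))) -> ((153*((0*z)*z))+(8*(6*(1+5))))
Step 3: at LRL: (0*z) -> 0; overall: ((153*((0*z)*z))+(8*(6*(1+5)))) -> ((153*(0*z))+(8*(6*(1+5))))
Step 4: at LR: (0*z) -> 0; overall: ((153*(0*z))+(8*(6*(1+5)))) -> ((153*0)+(8*(6*(1+5))))
Step 5: at L: (153*0) -> 0; overall: ((153*0)+(8*(6*(1+5)))) -> (0+(8*(6*(1+5))))
Step 6: at root: (0+(8*(6*(1+5)))) -> (8*(6*(1+5))); overall: (0+(8*(6*(1+5)))) -> (8*(6*(1+5)))
Step 7: at RR: (1+5) -> 6; overall: (8*(6*(1+5))) -> (8*(6*6))
Step 8: at R: (6*6) -> 36; overall: (8*(6*6)) -> (8*36)
Step 9: at root: (8*36) -> 288; overall: (8*36) -> 288
Fixed point: 288

Answer: 288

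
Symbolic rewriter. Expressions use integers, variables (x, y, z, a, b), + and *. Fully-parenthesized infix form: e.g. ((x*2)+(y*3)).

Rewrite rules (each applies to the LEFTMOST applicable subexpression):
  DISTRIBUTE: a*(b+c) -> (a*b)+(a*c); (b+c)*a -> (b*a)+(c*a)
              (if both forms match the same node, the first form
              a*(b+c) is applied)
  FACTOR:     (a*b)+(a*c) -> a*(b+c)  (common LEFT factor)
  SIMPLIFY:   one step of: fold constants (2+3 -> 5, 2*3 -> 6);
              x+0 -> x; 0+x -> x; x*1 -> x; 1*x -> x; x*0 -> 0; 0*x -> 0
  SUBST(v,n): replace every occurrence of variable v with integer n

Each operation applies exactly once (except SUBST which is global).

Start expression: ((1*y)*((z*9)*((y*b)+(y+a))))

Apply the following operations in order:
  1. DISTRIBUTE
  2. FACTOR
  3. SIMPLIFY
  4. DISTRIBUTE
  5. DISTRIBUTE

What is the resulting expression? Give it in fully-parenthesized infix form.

Start: ((1*y)*((z*9)*((y*b)+(y+a))))
Apply DISTRIBUTE at R (target: ((z*9)*((y*b)+(y+a)))): ((1*y)*((z*9)*((y*b)+(y+a)))) -> ((1*y)*(((z*9)*(y*b))+((z*9)*(y+a))))
Apply FACTOR at R (target: (((z*9)*(y*b))+((z*9)*(y+a)))): ((1*y)*(((z*9)*(y*b))+((z*9)*(y+a)))) -> ((1*y)*((z*9)*((y*b)+(y+a))))
Apply SIMPLIFY at L (target: (1*y)): ((1*y)*((z*9)*((y*b)+(y+a)))) -> (y*((z*9)*((y*b)+(y+a))))
Apply DISTRIBUTE at R (target: ((z*9)*((y*b)+(y+a)))): (y*((z*9)*((y*b)+(y+a)))) -> (y*(((z*9)*(y*b))+((z*9)*(y+a))))
Apply DISTRIBUTE at root (target: (y*(((z*9)*(y*b))+((z*9)*(y+a))))): (y*(((z*9)*(y*b))+((z*9)*(y+a)))) -> ((y*((z*9)*(y*b)))+(y*((z*9)*(y+a))))

Answer: ((y*((z*9)*(y*b)))+(y*((z*9)*(y+a))))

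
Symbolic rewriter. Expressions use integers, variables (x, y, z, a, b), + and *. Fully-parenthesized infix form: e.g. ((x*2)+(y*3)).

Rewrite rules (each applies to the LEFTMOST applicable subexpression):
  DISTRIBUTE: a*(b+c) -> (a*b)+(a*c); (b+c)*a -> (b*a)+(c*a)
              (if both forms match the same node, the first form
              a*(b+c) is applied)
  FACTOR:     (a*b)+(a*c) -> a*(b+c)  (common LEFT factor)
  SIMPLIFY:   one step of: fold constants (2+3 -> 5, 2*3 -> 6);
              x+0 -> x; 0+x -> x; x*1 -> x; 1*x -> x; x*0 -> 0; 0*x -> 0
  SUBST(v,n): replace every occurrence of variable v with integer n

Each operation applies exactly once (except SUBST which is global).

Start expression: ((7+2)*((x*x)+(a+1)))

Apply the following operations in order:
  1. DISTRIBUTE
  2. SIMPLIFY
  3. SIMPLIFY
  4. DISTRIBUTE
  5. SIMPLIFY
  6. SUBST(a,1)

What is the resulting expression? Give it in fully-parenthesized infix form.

Start: ((7+2)*((x*x)+(a+1)))
Apply DISTRIBUTE at root (target: ((7+2)*((x*x)+(a+1)))): ((7+2)*((x*x)+(a+1))) -> (((7+2)*(x*x))+((7+2)*(a+1)))
Apply SIMPLIFY at LL (target: (7+2)): (((7+2)*(x*x))+((7+2)*(a+1))) -> ((9*(x*x))+((7+2)*(a+1)))
Apply SIMPLIFY at RL (target: (7+2)): ((9*(x*x))+((7+2)*(a+1))) -> ((9*(x*x))+(9*(a+1)))
Apply DISTRIBUTE at R (target: (9*(a+1))): ((9*(x*x))+(9*(a+1))) -> ((9*(x*x))+((9*a)+(9*1)))
Apply SIMPLIFY at RR (target: (9*1)): ((9*(x*x))+((9*a)+(9*1))) -> ((9*(x*x))+((9*a)+9))
Apply SUBST(a,1): ((9*(x*x))+((9*a)+9)) -> ((9*(x*x))+((9*1)+9))

Answer: ((9*(x*x))+((9*1)+9))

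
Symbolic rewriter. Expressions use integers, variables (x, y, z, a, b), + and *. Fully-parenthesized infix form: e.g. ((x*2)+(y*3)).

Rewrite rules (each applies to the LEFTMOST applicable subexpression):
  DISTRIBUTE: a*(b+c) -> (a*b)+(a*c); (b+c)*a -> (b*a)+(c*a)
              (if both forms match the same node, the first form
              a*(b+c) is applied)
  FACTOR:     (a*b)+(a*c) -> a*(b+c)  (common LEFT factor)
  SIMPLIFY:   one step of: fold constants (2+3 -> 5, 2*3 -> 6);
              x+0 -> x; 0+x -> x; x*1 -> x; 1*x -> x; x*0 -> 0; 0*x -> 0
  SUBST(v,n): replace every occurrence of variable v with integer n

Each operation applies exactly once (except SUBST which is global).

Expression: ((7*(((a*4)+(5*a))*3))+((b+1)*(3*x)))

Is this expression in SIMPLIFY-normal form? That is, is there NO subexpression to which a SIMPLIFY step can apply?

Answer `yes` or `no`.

Expression: ((7*(((a*4)+(5*a))*3))+((b+1)*(3*x)))
Scanning for simplifiable subexpressions (pre-order)...
  at root: ((7*(((a*4)+(5*a))*3))+((b+1)*(3*x))) (not simplifiable)
  at L: (7*(((a*4)+(5*a))*3)) (not simplifiable)
  at LR: (((a*4)+(5*a))*3) (not simplifiable)
  at LRL: ((a*4)+(5*a)) (not simplifiable)
  at LRLL: (a*4) (not simplifiable)
  at LRLR: (5*a) (not simplifiable)
  at R: ((b+1)*(3*x)) (not simplifiable)
  at RL: (b+1) (not simplifiable)
  at RR: (3*x) (not simplifiable)
Result: no simplifiable subexpression found -> normal form.

Answer: yes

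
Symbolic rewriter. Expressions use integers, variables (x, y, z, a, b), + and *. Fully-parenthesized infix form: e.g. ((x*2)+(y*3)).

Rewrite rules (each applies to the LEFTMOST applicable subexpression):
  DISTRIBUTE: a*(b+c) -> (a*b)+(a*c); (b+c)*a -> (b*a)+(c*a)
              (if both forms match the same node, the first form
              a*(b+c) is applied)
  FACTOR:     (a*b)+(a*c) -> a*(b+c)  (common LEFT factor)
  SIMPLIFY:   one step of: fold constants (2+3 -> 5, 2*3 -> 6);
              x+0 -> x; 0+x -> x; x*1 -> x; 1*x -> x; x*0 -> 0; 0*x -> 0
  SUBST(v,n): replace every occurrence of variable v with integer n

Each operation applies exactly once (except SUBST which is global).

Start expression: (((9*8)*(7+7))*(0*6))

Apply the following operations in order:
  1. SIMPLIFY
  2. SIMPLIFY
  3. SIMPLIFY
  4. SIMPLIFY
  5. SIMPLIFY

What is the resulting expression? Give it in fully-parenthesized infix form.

Answer: 0

Derivation:
Start: (((9*8)*(7+7))*(0*6))
Apply SIMPLIFY at LL (target: (9*8)): (((9*8)*(7+7))*(0*6)) -> ((72*(7+7))*(0*6))
Apply SIMPLIFY at LR (target: (7+7)): ((72*(7+7))*(0*6)) -> ((72*14)*(0*6))
Apply SIMPLIFY at L (target: (72*14)): ((72*14)*(0*6)) -> (1008*(0*6))
Apply SIMPLIFY at R (target: (0*6)): (1008*(0*6)) -> (1008*0)
Apply SIMPLIFY at root (target: (1008*0)): (1008*0) -> 0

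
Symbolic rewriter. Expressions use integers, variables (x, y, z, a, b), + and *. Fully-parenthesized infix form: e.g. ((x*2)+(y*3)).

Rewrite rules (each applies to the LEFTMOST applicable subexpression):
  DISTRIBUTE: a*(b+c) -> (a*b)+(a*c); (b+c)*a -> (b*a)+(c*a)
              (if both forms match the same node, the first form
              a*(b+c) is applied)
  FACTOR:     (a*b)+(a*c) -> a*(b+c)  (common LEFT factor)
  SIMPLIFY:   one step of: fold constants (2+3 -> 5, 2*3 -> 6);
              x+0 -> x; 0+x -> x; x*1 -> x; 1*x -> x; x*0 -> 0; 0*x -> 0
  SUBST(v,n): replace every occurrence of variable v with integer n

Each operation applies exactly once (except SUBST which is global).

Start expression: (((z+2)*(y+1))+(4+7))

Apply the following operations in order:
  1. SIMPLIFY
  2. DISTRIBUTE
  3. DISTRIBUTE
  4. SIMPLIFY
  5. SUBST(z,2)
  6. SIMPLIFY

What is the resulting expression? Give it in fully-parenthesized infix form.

Start: (((z+2)*(y+1))+(4+7))
Apply SIMPLIFY at R (target: (4+7)): (((z+2)*(y+1))+(4+7)) -> (((z+2)*(y+1))+11)
Apply DISTRIBUTE at L (target: ((z+2)*(y+1))): (((z+2)*(y+1))+11) -> ((((z+2)*y)+((z+2)*1))+11)
Apply DISTRIBUTE at LL (target: ((z+2)*y)): ((((z+2)*y)+((z+2)*1))+11) -> ((((z*y)+(2*y))+((z+2)*1))+11)
Apply SIMPLIFY at LR (target: ((z+2)*1)): ((((z*y)+(2*y))+((z+2)*1))+11) -> ((((z*y)+(2*y))+(z+2))+11)
Apply SUBST(z,2): ((((z*y)+(2*y))+(z+2))+11) -> ((((2*y)+(2*y))+(2+2))+11)
Apply SIMPLIFY at LR (target: (2+2)): ((((2*y)+(2*y))+(2+2))+11) -> ((((2*y)+(2*y))+4)+11)

Answer: ((((2*y)+(2*y))+4)+11)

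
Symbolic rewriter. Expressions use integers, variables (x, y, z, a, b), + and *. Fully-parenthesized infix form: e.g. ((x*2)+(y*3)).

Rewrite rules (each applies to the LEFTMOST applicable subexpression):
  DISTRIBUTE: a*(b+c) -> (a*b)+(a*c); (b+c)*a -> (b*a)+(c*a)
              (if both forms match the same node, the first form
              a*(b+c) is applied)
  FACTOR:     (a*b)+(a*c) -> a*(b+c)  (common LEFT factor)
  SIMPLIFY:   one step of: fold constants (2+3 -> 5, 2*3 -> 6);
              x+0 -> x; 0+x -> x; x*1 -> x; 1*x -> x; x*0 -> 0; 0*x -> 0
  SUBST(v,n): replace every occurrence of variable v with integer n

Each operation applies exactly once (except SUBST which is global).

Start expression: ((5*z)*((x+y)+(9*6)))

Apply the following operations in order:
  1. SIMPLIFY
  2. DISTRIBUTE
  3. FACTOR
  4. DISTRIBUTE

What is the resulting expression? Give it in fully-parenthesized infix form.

Answer: (((5*z)*(x+y))+((5*z)*54))

Derivation:
Start: ((5*z)*((x+y)+(9*6)))
Apply SIMPLIFY at RR (target: (9*6)): ((5*z)*((x+y)+(9*6))) -> ((5*z)*((x+y)+54))
Apply DISTRIBUTE at root (target: ((5*z)*((x+y)+54))): ((5*z)*((x+y)+54)) -> (((5*z)*(x+y))+((5*z)*54))
Apply FACTOR at root (target: (((5*z)*(x+y))+((5*z)*54))): (((5*z)*(x+y))+((5*z)*54)) -> ((5*z)*((x+y)+54))
Apply DISTRIBUTE at root (target: ((5*z)*((x+y)+54))): ((5*z)*((x+y)+54)) -> (((5*z)*(x+y))+((5*z)*54))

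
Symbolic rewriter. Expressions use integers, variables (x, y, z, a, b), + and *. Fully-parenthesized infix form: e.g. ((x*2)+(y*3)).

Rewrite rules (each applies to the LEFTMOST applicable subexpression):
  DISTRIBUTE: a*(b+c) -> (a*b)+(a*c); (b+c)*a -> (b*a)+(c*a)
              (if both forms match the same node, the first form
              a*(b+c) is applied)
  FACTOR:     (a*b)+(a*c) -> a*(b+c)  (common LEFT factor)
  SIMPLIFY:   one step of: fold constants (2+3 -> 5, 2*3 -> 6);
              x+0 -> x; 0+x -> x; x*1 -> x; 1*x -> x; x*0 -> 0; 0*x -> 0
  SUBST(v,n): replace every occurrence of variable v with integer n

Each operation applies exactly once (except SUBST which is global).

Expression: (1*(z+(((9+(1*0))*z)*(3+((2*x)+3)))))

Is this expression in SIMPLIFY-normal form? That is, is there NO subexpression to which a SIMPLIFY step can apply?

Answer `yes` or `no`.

Expression: (1*(z+(((9+(1*0))*z)*(3+((2*x)+3)))))
Scanning for simplifiable subexpressions (pre-order)...
  at root: (1*(z+(((9+(1*0))*z)*(3+((2*x)+3))))) (SIMPLIFIABLE)
  at R: (z+(((9+(1*0))*z)*(3+((2*x)+3)))) (not simplifiable)
  at RR: (((9+(1*0))*z)*(3+((2*x)+3))) (not simplifiable)
  at RRL: ((9+(1*0))*z) (not simplifiable)
  at RRLL: (9+(1*0)) (not simplifiable)
  at RRLLR: (1*0) (SIMPLIFIABLE)
  at RRR: (3+((2*x)+3)) (not simplifiable)
  at RRRR: ((2*x)+3) (not simplifiable)
  at RRRRL: (2*x) (not simplifiable)
Found simplifiable subexpr at path root: (1*(z+(((9+(1*0))*z)*(3+((2*x)+3)))))
One SIMPLIFY step would give: (z+(((9+(1*0))*z)*(3+((2*x)+3))))
-> NOT in normal form.

Answer: no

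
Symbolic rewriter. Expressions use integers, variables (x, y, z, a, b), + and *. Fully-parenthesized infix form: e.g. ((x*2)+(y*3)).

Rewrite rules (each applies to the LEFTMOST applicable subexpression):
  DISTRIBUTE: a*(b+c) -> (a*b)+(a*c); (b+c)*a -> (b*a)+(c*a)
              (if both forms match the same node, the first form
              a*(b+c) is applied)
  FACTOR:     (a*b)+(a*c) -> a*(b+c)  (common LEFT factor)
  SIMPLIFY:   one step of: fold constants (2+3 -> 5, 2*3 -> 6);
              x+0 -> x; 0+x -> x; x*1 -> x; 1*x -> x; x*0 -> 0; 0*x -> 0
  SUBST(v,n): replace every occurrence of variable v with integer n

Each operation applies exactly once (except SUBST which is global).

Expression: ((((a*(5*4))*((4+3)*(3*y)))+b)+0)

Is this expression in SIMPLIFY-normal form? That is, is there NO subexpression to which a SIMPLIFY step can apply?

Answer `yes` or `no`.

Expression: ((((a*(5*4))*((4+3)*(3*y)))+b)+0)
Scanning for simplifiable subexpressions (pre-order)...
  at root: ((((a*(5*4))*((4+3)*(3*y)))+b)+0) (SIMPLIFIABLE)
  at L: (((a*(5*4))*((4+3)*(3*y)))+b) (not simplifiable)
  at LL: ((a*(5*4))*((4+3)*(3*y))) (not simplifiable)
  at LLL: (a*(5*4)) (not simplifiable)
  at LLLR: (5*4) (SIMPLIFIABLE)
  at LLR: ((4+3)*(3*y)) (not simplifiable)
  at LLRL: (4+3) (SIMPLIFIABLE)
  at LLRR: (3*y) (not simplifiable)
Found simplifiable subexpr at path root: ((((a*(5*4))*((4+3)*(3*y)))+b)+0)
One SIMPLIFY step would give: (((a*(5*4))*((4+3)*(3*y)))+b)
-> NOT in normal form.

Answer: no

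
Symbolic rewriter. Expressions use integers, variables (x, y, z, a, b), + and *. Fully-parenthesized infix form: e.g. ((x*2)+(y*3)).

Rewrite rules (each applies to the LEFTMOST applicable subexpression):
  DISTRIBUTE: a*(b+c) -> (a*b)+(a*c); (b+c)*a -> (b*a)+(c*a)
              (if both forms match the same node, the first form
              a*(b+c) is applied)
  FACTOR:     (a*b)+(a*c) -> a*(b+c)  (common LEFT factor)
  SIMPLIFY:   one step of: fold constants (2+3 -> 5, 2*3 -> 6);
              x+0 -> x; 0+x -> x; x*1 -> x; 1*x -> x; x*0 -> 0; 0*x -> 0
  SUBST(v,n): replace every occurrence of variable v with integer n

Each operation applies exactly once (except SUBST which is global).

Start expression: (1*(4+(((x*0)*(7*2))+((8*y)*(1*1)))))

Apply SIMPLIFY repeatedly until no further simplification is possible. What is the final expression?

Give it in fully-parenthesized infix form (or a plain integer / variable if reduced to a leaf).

Answer: (4+(8*y))

Derivation:
Start: (1*(4+(((x*0)*(7*2))+((8*y)*(1*1)))))
Step 1: at root: (1*(4+(((x*0)*(7*2))+((8*y)*(1*1))))) -> (4+(((x*0)*(7*2))+((8*y)*(1*1)))); overall: (1*(4+(((x*0)*(7*2))+((8*y)*(1*1))))) -> (4+(((x*0)*(7*2))+((8*y)*(1*1))))
Step 2: at RLL: (x*0) -> 0; overall: (4+(((x*0)*(7*2))+((8*y)*(1*1)))) -> (4+((0*(7*2))+((8*y)*(1*1))))
Step 3: at RL: (0*(7*2)) -> 0; overall: (4+((0*(7*2))+((8*y)*(1*1)))) -> (4+(0+((8*y)*(1*1))))
Step 4: at R: (0+((8*y)*(1*1))) -> ((8*y)*(1*1)); overall: (4+(0+((8*y)*(1*1)))) -> (4+((8*y)*(1*1)))
Step 5: at RR: (1*1) -> 1; overall: (4+((8*y)*(1*1))) -> (4+((8*y)*1))
Step 6: at R: ((8*y)*1) -> (8*y); overall: (4+((8*y)*1)) -> (4+(8*y))
Fixed point: (4+(8*y))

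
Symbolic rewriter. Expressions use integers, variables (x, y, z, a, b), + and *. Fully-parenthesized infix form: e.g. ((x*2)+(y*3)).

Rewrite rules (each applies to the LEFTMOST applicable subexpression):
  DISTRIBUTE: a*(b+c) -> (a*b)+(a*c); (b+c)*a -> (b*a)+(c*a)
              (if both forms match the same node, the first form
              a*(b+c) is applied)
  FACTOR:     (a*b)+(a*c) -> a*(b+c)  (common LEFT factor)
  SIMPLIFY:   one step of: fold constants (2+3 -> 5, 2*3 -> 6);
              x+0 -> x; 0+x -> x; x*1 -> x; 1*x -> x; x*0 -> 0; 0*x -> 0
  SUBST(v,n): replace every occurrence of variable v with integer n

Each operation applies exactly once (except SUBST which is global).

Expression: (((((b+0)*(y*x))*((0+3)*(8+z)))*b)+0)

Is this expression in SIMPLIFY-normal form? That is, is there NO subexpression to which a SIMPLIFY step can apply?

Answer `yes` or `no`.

Answer: no

Derivation:
Expression: (((((b+0)*(y*x))*((0+3)*(8+z)))*b)+0)
Scanning for simplifiable subexpressions (pre-order)...
  at root: (((((b+0)*(y*x))*((0+3)*(8+z)))*b)+0) (SIMPLIFIABLE)
  at L: ((((b+0)*(y*x))*((0+3)*(8+z)))*b) (not simplifiable)
  at LL: (((b+0)*(y*x))*((0+3)*(8+z))) (not simplifiable)
  at LLL: ((b+0)*(y*x)) (not simplifiable)
  at LLLL: (b+0) (SIMPLIFIABLE)
  at LLLR: (y*x) (not simplifiable)
  at LLR: ((0+3)*(8+z)) (not simplifiable)
  at LLRL: (0+3) (SIMPLIFIABLE)
  at LLRR: (8+z) (not simplifiable)
Found simplifiable subexpr at path root: (((((b+0)*(y*x))*((0+3)*(8+z)))*b)+0)
One SIMPLIFY step would give: ((((b+0)*(y*x))*((0+3)*(8+z)))*b)
-> NOT in normal form.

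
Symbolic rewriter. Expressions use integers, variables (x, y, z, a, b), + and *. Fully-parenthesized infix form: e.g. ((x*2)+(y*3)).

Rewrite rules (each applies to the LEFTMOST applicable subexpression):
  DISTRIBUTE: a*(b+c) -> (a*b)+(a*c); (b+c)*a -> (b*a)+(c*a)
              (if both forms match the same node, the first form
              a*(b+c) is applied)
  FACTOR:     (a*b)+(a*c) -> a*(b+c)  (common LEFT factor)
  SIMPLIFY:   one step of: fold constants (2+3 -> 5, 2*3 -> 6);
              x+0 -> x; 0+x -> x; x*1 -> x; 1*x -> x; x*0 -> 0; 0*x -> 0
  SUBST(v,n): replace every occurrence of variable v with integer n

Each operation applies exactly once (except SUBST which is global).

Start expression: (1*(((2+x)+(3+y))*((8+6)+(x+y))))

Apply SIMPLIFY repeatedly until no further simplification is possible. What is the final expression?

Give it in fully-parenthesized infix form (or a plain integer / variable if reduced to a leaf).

Answer: (((2+x)+(3+y))*(14+(x+y)))

Derivation:
Start: (1*(((2+x)+(3+y))*((8+6)+(x+y))))
Step 1: at root: (1*(((2+x)+(3+y))*((8+6)+(x+y)))) -> (((2+x)+(3+y))*((8+6)+(x+y))); overall: (1*(((2+x)+(3+y))*((8+6)+(x+y)))) -> (((2+x)+(3+y))*((8+6)+(x+y)))
Step 2: at RL: (8+6) -> 14; overall: (((2+x)+(3+y))*((8+6)+(x+y))) -> (((2+x)+(3+y))*(14+(x+y)))
Fixed point: (((2+x)+(3+y))*(14+(x+y)))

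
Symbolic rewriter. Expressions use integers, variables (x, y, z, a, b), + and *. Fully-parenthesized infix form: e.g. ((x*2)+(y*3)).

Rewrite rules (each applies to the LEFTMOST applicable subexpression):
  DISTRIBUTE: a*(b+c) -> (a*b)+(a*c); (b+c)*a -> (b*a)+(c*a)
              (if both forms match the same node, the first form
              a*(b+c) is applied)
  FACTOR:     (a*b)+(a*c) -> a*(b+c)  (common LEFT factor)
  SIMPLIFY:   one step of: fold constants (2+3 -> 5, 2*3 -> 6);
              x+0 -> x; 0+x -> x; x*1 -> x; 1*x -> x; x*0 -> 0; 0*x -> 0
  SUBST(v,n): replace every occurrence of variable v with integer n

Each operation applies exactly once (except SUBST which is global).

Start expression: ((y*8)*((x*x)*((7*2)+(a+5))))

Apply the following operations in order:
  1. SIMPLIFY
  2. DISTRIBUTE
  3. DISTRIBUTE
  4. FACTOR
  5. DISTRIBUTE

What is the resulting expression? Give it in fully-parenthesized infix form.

Answer: (((y*8)*((x*x)*14))+((y*8)*((x*x)*(a+5))))

Derivation:
Start: ((y*8)*((x*x)*((7*2)+(a+5))))
Apply SIMPLIFY at RRL (target: (7*2)): ((y*8)*((x*x)*((7*2)+(a+5)))) -> ((y*8)*((x*x)*(14+(a+5))))
Apply DISTRIBUTE at R (target: ((x*x)*(14+(a+5)))): ((y*8)*((x*x)*(14+(a+5)))) -> ((y*8)*(((x*x)*14)+((x*x)*(a+5))))
Apply DISTRIBUTE at root (target: ((y*8)*(((x*x)*14)+((x*x)*(a+5))))): ((y*8)*(((x*x)*14)+((x*x)*(a+5)))) -> (((y*8)*((x*x)*14))+((y*8)*((x*x)*(a+5))))
Apply FACTOR at root (target: (((y*8)*((x*x)*14))+((y*8)*((x*x)*(a+5))))): (((y*8)*((x*x)*14))+((y*8)*((x*x)*(a+5)))) -> ((y*8)*(((x*x)*14)+((x*x)*(a+5))))
Apply DISTRIBUTE at root (target: ((y*8)*(((x*x)*14)+((x*x)*(a+5))))): ((y*8)*(((x*x)*14)+((x*x)*(a+5)))) -> (((y*8)*((x*x)*14))+((y*8)*((x*x)*(a+5))))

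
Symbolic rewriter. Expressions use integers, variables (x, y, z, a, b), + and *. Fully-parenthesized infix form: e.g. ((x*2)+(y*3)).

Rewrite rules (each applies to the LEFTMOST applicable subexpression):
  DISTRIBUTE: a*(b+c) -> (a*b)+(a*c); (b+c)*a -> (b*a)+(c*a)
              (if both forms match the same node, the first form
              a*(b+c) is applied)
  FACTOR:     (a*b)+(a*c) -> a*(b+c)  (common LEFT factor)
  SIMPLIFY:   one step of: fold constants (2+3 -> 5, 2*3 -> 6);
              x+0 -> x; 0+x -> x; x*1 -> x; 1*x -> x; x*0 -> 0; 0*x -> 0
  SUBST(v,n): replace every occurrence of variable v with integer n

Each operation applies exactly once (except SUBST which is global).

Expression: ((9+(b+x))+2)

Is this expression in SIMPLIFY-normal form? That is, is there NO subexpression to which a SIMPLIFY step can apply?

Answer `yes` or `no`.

Expression: ((9+(b+x))+2)
Scanning for simplifiable subexpressions (pre-order)...
  at root: ((9+(b+x))+2) (not simplifiable)
  at L: (9+(b+x)) (not simplifiable)
  at LR: (b+x) (not simplifiable)
Result: no simplifiable subexpression found -> normal form.

Answer: yes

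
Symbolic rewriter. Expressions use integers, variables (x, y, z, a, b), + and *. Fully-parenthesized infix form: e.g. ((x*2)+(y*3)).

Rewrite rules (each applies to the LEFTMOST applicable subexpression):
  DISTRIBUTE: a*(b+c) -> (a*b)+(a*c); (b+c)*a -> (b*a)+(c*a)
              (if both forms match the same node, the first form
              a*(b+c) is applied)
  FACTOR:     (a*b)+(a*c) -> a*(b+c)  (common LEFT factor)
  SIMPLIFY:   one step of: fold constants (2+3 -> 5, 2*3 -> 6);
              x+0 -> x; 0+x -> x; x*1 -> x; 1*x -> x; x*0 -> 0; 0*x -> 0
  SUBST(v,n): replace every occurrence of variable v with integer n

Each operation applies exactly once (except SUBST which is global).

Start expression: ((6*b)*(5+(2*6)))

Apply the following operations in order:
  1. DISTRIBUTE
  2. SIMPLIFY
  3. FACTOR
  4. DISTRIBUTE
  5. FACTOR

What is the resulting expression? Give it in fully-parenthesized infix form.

Start: ((6*b)*(5+(2*6)))
Apply DISTRIBUTE at root (target: ((6*b)*(5+(2*6)))): ((6*b)*(5+(2*6))) -> (((6*b)*5)+((6*b)*(2*6)))
Apply SIMPLIFY at RR (target: (2*6)): (((6*b)*5)+((6*b)*(2*6))) -> (((6*b)*5)+((6*b)*12))
Apply FACTOR at root (target: (((6*b)*5)+((6*b)*12))): (((6*b)*5)+((6*b)*12)) -> ((6*b)*(5+12))
Apply DISTRIBUTE at root (target: ((6*b)*(5+12))): ((6*b)*(5+12)) -> (((6*b)*5)+((6*b)*12))
Apply FACTOR at root (target: (((6*b)*5)+((6*b)*12))): (((6*b)*5)+((6*b)*12)) -> ((6*b)*(5+12))

Answer: ((6*b)*(5+12))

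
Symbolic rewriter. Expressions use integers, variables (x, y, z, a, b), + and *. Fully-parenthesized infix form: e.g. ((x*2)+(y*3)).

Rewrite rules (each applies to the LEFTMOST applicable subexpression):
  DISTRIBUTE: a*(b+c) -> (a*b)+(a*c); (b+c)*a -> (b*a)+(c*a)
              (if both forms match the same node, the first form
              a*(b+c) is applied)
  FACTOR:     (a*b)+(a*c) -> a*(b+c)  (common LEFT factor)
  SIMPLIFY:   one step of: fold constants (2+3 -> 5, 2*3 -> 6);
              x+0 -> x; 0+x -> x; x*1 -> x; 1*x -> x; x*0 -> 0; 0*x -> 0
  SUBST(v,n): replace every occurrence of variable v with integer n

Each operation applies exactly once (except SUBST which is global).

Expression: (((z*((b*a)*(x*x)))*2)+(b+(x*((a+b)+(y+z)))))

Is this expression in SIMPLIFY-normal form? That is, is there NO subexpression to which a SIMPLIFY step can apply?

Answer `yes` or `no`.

Answer: yes

Derivation:
Expression: (((z*((b*a)*(x*x)))*2)+(b+(x*((a+b)+(y+z)))))
Scanning for simplifiable subexpressions (pre-order)...
  at root: (((z*((b*a)*(x*x)))*2)+(b+(x*((a+b)+(y+z))))) (not simplifiable)
  at L: ((z*((b*a)*(x*x)))*2) (not simplifiable)
  at LL: (z*((b*a)*(x*x))) (not simplifiable)
  at LLR: ((b*a)*(x*x)) (not simplifiable)
  at LLRL: (b*a) (not simplifiable)
  at LLRR: (x*x) (not simplifiable)
  at R: (b+(x*((a+b)+(y+z)))) (not simplifiable)
  at RR: (x*((a+b)+(y+z))) (not simplifiable)
  at RRR: ((a+b)+(y+z)) (not simplifiable)
  at RRRL: (a+b) (not simplifiable)
  at RRRR: (y+z) (not simplifiable)
Result: no simplifiable subexpression found -> normal form.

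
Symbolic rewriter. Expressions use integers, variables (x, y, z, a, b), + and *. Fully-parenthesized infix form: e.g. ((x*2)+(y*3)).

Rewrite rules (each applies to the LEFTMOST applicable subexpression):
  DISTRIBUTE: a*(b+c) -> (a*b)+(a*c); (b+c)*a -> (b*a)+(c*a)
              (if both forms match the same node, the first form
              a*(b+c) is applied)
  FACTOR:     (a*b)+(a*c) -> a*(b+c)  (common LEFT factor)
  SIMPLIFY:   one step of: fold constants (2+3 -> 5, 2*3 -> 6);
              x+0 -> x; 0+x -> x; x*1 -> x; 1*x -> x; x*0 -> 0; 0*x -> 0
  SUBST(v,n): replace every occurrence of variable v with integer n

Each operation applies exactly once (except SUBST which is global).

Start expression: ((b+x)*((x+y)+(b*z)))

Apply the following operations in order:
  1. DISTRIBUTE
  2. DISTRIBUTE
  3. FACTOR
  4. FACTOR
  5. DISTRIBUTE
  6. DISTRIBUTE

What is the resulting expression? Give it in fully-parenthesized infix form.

Start: ((b+x)*((x+y)+(b*z)))
Apply DISTRIBUTE at root (target: ((b+x)*((x+y)+(b*z)))): ((b+x)*((x+y)+(b*z))) -> (((b+x)*(x+y))+((b+x)*(b*z)))
Apply DISTRIBUTE at L (target: ((b+x)*(x+y))): (((b+x)*(x+y))+((b+x)*(b*z))) -> ((((b+x)*x)+((b+x)*y))+((b+x)*(b*z)))
Apply FACTOR at L (target: (((b+x)*x)+((b+x)*y))): ((((b+x)*x)+((b+x)*y))+((b+x)*(b*z))) -> (((b+x)*(x+y))+((b+x)*(b*z)))
Apply FACTOR at root (target: (((b+x)*(x+y))+((b+x)*(b*z)))): (((b+x)*(x+y))+((b+x)*(b*z))) -> ((b+x)*((x+y)+(b*z)))
Apply DISTRIBUTE at root (target: ((b+x)*((x+y)+(b*z)))): ((b+x)*((x+y)+(b*z))) -> (((b+x)*(x+y))+((b+x)*(b*z)))
Apply DISTRIBUTE at L (target: ((b+x)*(x+y))): (((b+x)*(x+y))+((b+x)*(b*z))) -> ((((b+x)*x)+((b+x)*y))+((b+x)*(b*z)))

Answer: ((((b+x)*x)+((b+x)*y))+((b+x)*(b*z)))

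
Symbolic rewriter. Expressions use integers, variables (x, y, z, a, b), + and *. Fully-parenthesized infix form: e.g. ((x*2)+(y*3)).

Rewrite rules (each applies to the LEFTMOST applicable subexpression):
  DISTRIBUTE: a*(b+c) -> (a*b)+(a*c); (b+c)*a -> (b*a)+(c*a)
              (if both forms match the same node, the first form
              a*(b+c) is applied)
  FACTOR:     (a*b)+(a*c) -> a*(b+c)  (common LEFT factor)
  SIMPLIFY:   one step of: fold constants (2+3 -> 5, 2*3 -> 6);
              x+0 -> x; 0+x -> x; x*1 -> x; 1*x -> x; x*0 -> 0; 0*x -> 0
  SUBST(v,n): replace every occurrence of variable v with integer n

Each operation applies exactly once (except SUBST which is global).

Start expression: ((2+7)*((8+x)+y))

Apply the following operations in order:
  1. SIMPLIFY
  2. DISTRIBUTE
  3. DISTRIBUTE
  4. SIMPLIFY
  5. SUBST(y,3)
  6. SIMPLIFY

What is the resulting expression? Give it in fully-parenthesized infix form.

Start: ((2+7)*((8+x)+y))
Apply SIMPLIFY at L (target: (2+7)): ((2+7)*((8+x)+y)) -> (9*((8+x)+y))
Apply DISTRIBUTE at root (target: (9*((8+x)+y))): (9*((8+x)+y)) -> ((9*(8+x))+(9*y))
Apply DISTRIBUTE at L (target: (9*(8+x))): ((9*(8+x))+(9*y)) -> (((9*8)+(9*x))+(9*y))
Apply SIMPLIFY at LL (target: (9*8)): (((9*8)+(9*x))+(9*y)) -> ((72+(9*x))+(9*y))
Apply SUBST(y,3): ((72+(9*x))+(9*y)) -> ((72+(9*x))+(9*3))
Apply SIMPLIFY at R (target: (9*3)): ((72+(9*x))+(9*3)) -> ((72+(9*x))+27)

Answer: ((72+(9*x))+27)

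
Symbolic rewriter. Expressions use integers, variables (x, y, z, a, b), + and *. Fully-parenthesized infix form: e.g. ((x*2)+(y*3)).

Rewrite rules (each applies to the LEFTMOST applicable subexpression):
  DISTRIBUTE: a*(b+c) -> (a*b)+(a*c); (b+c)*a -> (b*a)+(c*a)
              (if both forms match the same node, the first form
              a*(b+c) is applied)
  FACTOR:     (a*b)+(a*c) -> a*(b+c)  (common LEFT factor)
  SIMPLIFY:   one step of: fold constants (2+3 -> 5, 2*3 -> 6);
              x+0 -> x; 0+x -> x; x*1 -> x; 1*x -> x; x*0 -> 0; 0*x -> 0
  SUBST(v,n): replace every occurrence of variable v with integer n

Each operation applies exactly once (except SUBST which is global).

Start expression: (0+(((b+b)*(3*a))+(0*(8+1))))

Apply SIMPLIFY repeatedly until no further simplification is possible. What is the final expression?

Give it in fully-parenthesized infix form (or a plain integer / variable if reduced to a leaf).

Start: (0+(((b+b)*(3*a))+(0*(8+1))))
Step 1: at root: (0+(((b+b)*(3*a))+(0*(8+1)))) -> (((b+b)*(3*a))+(0*(8+1))); overall: (0+(((b+b)*(3*a))+(0*(8+1)))) -> (((b+b)*(3*a))+(0*(8+1)))
Step 2: at R: (0*(8+1)) -> 0; overall: (((b+b)*(3*a))+(0*(8+1))) -> (((b+b)*(3*a))+0)
Step 3: at root: (((b+b)*(3*a))+0) -> ((b+b)*(3*a)); overall: (((b+b)*(3*a))+0) -> ((b+b)*(3*a))
Fixed point: ((b+b)*(3*a))

Answer: ((b+b)*(3*a))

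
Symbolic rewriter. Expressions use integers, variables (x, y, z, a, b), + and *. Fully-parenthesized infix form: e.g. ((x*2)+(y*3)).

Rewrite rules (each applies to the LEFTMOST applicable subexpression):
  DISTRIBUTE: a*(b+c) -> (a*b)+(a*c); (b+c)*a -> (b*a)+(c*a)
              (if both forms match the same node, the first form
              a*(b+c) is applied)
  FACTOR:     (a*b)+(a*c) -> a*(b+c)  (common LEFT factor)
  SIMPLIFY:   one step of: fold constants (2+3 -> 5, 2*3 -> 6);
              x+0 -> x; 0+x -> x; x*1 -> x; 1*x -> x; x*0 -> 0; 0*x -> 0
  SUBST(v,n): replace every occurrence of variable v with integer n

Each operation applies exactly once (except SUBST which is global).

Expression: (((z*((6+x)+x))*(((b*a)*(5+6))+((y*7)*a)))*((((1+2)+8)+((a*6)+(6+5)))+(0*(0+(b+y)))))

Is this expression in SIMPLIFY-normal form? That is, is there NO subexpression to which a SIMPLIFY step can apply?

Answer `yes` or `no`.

Answer: no

Derivation:
Expression: (((z*((6+x)+x))*(((b*a)*(5+6))+((y*7)*a)))*((((1+2)+8)+((a*6)+(6+5)))+(0*(0+(b+y)))))
Scanning for simplifiable subexpressions (pre-order)...
  at root: (((z*((6+x)+x))*(((b*a)*(5+6))+((y*7)*a)))*((((1+2)+8)+((a*6)+(6+5)))+(0*(0+(b+y))))) (not simplifiable)
  at L: ((z*((6+x)+x))*(((b*a)*(5+6))+((y*7)*a))) (not simplifiable)
  at LL: (z*((6+x)+x)) (not simplifiable)
  at LLR: ((6+x)+x) (not simplifiable)
  at LLRL: (6+x) (not simplifiable)
  at LR: (((b*a)*(5+6))+((y*7)*a)) (not simplifiable)
  at LRL: ((b*a)*(5+6)) (not simplifiable)
  at LRLL: (b*a) (not simplifiable)
  at LRLR: (5+6) (SIMPLIFIABLE)
  at LRR: ((y*7)*a) (not simplifiable)
  at LRRL: (y*7) (not simplifiable)
  at R: ((((1+2)+8)+((a*6)+(6+5)))+(0*(0+(b+y)))) (not simplifiable)
  at RL: (((1+2)+8)+((a*6)+(6+5))) (not simplifiable)
  at RLL: ((1+2)+8) (not simplifiable)
  at RLLL: (1+2) (SIMPLIFIABLE)
  at RLR: ((a*6)+(6+5)) (not simplifiable)
  at RLRL: (a*6) (not simplifiable)
  at RLRR: (6+5) (SIMPLIFIABLE)
  at RR: (0*(0+(b+y))) (SIMPLIFIABLE)
  at RRR: (0+(b+y)) (SIMPLIFIABLE)
  at RRRR: (b+y) (not simplifiable)
Found simplifiable subexpr at path LRLR: (5+6)
One SIMPLIFY step would give: (((z*((6+x)+x))*(((b*a)*11)+((y*7)*a)))*((((1+2)+8)+((a*6)+(6+5)))+(0*(0+(b+y)))))
-> NOT in normal form.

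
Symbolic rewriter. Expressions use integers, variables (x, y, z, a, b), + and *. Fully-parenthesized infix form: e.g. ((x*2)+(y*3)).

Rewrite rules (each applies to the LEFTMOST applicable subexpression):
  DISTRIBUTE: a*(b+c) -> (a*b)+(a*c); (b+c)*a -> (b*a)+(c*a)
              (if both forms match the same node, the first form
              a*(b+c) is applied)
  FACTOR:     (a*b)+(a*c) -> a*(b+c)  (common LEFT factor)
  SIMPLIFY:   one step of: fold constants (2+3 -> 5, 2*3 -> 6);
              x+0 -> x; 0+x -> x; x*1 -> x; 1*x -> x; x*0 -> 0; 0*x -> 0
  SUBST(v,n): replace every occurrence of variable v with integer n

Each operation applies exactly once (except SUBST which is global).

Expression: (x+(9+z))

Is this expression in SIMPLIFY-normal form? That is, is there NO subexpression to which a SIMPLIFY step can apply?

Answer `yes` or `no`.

Answer: yes

Derivation:
Expression: (x+(9+z))
Scanning for simplifiable subexpressions (pre-order)...
  at root: (x+(9+z)) (not simplifiable)
  at R: (9+z) (not simplifiable)
Result: no simplifiable subexpression found -> normal form.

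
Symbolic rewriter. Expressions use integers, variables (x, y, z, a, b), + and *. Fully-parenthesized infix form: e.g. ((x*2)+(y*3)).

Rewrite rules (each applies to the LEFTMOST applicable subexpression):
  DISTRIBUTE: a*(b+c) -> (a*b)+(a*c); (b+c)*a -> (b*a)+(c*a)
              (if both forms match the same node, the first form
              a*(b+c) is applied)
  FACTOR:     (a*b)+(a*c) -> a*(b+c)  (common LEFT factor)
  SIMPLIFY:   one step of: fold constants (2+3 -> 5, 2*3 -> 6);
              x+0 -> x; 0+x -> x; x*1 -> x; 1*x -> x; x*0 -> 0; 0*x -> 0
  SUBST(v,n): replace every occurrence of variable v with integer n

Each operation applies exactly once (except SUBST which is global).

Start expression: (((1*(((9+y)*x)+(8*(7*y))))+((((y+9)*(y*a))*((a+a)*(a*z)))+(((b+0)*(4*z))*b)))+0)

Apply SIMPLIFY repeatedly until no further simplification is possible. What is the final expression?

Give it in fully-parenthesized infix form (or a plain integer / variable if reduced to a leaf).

Answer: ((((9+y)*x)+(8*(7*y)))+((((y+9)*(y*a))*((a+a)*(a*z)))+((b*(4*z))*b)))

Derivation:
Start: (((1*(((9+y)*x)+(8*(7*y))))+((((y+9)*(y*a))*((a+a)*(a*z)))+(((b+0)*(4*z))*b)))+0)
Step 1: at root: (((1*(((9+y)*x)+(8*(7*y))))+((((y+9)*(y*a))*((a+a)*(a*z)))+(((b+0)*(4*z))*b)))+0) -> ((1*(((9+y)*x)+(8*(7*y))))+((((y+9)*(y*a))*((a+a)*(a*z)))+(((b+0)*(4*z))*b))); overall: (((1*(((9+y)*x)+(8*(7*y))))+((((y+9)*(y*a))*((a+a)*(a*z)))+(((b+0)*(4*z))*b)))+0) -> ((1*(((9+y)*x)+(8*(7*y))))+((((y+9)*(y*a))*((a+a)*(a*z)))+(((b+0)*(4*z))*b)))
Step 2: at L: (1*(((9+y)*x)+(8*(7*y)))) -> (((9+y)*x)+(8*(7*y))); overall: ((1*(((9+y)*x)+(8*(7*y))))+((((y+9)*(y*a))*((a+a)*(a*z)))+(((b+0)*(4*z))*b))) -> ((((9+y)*x)+(8*(7*y)))+((((y+9)*(y*a))*((a+a)*(a*z)))+(((b+0)*(4*z))*b)))
Step 3: at RRLL: (b+0) -> b; overall: ((((9+y)*x)+(8*(7*y)))+((((y+9)*(y*a))*((a+a)*(a*z)))+(((b+0)*(4*z))*b))) -> ((((9+y)*x)+(8*(7*y)))+((((y+9)*(y*a))*((a+a)*(a*z)))+((b*(4*z))*b)))
Fixed point: ((((9+y)*x)+(8*(7*y)))+((((y+9)*(y*a))*((a+a)*(a*z)))+((b*(4*z))*b)))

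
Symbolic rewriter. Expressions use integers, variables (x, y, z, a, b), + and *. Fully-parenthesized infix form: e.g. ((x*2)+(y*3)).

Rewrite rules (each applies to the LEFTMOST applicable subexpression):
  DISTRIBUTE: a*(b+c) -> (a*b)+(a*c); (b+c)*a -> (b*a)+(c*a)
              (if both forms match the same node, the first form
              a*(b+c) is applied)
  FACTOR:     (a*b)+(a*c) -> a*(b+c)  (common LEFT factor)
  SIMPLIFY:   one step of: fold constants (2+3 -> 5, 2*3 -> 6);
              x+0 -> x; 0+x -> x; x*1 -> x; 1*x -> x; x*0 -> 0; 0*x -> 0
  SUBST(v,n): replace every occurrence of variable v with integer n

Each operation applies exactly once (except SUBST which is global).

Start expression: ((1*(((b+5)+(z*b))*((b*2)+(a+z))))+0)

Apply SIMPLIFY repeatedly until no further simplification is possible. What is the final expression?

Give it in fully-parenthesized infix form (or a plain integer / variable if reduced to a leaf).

Answer: (((b+5)+(z*b))*((b*2)+(a+z)))

Derivation:
Start: ((1*(((b+5)+(z*b))*((b*2)+(a+z))))+0)
Step 1: at root: ((1*(((b+5)+(z*b))*((b*2)+(a+z))))+0) -> (1*(((b+5)+(z*b))*((b*2)+(a+z)))); overall: ((1*(((b+5)+(z*b))*((b*2)+(a+z))))+0) -> (1*(((b+5)+(z*b))*((b*2)+(a+z))))
Step 2: at root: (1*(((b+5)+(z*b))*((b*2)+(a+z)))) -> (((b+5)+(z*b))*((b*2)+(a+z))); overall: (1*(((b+5)+(z*b))*((b*2)+(a+z)))) -> (((b+5)+(z*b))*((b*2)+(a+z)))
Fixed point: (((b+5)+(z*b))*((b*2)+(a+z)))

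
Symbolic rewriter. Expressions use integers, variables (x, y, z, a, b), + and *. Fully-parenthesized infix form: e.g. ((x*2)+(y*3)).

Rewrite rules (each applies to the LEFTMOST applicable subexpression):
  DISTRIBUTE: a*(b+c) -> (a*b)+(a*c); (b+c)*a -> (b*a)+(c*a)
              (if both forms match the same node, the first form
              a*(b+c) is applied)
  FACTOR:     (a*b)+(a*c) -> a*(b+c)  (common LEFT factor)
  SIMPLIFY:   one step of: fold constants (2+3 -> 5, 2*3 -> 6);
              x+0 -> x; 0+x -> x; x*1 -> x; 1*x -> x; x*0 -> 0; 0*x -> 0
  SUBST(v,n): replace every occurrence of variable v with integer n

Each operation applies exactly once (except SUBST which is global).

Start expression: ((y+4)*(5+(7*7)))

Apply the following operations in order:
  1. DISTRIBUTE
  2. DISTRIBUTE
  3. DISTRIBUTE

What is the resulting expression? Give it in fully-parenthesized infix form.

Answer: (((y*5)+(4*5))+((y*(7*7))+(4*(7*7))))

Derivation:
Start: ((y+4)*(5+(7*7)))
Apply DISTRIBUTE at root (target: ((y+4)*(5+(7*7)))): ((y+4)*(5+(7*7))) -> (((y+4)*5)+((y+4)*(7*7)))
Apply DISTRIBUTE at L (target: ((y+4)*5)): (((y+4)*5)+((y+4)*(7*7))) -> (((y*5)+(4*5))+((y+4)*(7*7)))
Apply DISTRIBUTE at R (target: ((y+4)*(7*7))): (((y*5)+(4*5))+((y+4)*(7*7))) -> (((y*5)+(4*5))+((y*(7*7))+(4*(7*7))))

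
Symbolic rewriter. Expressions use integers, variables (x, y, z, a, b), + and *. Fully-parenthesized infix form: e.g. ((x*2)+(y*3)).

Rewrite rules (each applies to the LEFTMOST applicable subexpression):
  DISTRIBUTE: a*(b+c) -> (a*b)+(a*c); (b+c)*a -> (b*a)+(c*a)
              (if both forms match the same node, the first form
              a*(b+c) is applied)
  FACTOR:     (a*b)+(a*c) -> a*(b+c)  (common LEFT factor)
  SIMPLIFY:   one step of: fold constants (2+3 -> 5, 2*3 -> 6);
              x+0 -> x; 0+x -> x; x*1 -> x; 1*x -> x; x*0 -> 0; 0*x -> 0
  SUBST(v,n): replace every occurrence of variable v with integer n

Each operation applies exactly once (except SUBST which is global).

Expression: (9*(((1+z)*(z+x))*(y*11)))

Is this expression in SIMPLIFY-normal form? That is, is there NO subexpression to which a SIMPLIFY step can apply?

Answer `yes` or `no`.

Answer: yes

Derivation:
Expression: (9*(((1+z)*(z+x))*(y*11)))
Scanning for simplifiable subexpressions (pre-order)...
  at root: (9*(((1+z)*(z+x))*(y*11))) (not simplifiable)
  at R: (((1+z)*(z+x))*(y*11)) (not simplifiable)
  at RL: ((1+z)*(z+x)) (not simplifiable)
  at RLL: (1+z) (not simplifiable)
  at RLR: (z+x) (not simplifiable)
  at RR: (y*11) (not simplifiable)
Result: no simplifiable subexpression found -> normal form.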